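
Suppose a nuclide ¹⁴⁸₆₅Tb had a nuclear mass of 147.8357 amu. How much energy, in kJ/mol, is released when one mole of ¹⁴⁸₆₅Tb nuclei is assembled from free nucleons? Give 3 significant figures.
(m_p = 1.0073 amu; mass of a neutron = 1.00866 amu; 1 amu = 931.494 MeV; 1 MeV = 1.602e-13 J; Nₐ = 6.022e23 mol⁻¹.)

With 65 protons and 83 neutrons (A = 148):
Mass of separated nucleons = 65(1.0073) + 83(1.00866) = 65.4745 + 83.71878 = 149.19328 amu
Mass defect Δm = 149.19328 − 147.8357 = 1.35758 amu
Converting to energy: 1.35758 amu × 931.494 MeV/amu = 1264.58 MeV
Per nucleus in joules: 1264.58 MeV × 1.602e-13 J/MeV = 2.0259e-10 J
Per mole: 2.0259e-10 J × 6.022e23 mol⁻¹ = 1.2200e+14 J/mol

1.22e+11 kJ/mol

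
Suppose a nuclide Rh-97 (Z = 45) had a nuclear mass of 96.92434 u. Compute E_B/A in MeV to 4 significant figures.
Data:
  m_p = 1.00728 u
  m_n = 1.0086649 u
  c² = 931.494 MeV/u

The nucleus contains 45 protons and 97 − 45 = 52 neutrons.
Total constituent mass: 45 × 1.00728 + 52 × 1.0086649 = 97.7781748 u
Δm = 97.7781748 − 96.92434 = 0.8538348 u
Converting to energy: 0.8538348 u × 931.494 MeV/u = 795.342 MeV
BE/A = 795.342 MeV / 97 = 8.199 MeV/nucleon

8.199 MeV/nucleon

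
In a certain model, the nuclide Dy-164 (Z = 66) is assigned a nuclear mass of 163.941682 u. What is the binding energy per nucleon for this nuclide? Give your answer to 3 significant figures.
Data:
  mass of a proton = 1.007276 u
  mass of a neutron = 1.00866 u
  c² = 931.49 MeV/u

The nucleus contains 66 protons and 164 − 66 = 98 neutrons.
Total constituent mass: 66 × 1.007276 + 98 × 1.00866 = 165.328896 u
The mass defect is 165.328896 − 163.941682 = 1.387214 u.
E_B = 1.387214 × 931.49 = 1292.18 MeV
Dividing by A = 164 gives 7.879 MeV per nucleon.

7.88 MeV/nucleon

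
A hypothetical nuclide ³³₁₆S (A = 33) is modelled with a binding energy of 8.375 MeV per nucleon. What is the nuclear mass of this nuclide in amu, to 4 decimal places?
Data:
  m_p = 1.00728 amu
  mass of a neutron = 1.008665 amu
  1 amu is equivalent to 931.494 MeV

Total binding energy = 33 × 8.375 = 276.375 MeV
Mass defect = 276.375 MeV / (931.494 MeV/amu) = 0.296701 amu
Constituent mass = 16(1.00728) + 17(1.008665) = 33.263785 amu
Nuclear mass = 33.263785 − 0.296701 = 32.967084 amu ≈ 32.9671 amu (to 4 decimal places)

32.9671 amu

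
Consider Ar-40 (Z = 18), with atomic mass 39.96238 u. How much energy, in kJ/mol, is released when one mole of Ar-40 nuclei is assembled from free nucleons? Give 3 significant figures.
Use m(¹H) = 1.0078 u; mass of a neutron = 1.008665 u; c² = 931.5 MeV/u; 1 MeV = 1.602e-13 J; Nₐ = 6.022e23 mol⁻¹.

3.31e+10 kJ/mol

Mass of separated nucleons = 18(1.0078) + 22(1.008665) = 18.1404 + 22.190630 = 40.331030 u
Δm = 40.331030 − 39.96238 = 0.368650 u
Converting to energy: 0.368650 u × 931.5 MeV/u = 343.397 MeV
Per nucleus in joules: 343.397 MeV × 1.602e-13 J/MeV = 5.5012e-11 J
Per mole: 5.5012e-11 J × 6.022e23 mol⁻¹ = 3.3128e+13 J/mol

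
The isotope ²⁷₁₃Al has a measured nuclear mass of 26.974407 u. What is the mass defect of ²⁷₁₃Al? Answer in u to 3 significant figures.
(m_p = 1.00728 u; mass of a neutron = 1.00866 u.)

0.241 u

Z = 13, so N = A − Z = 27 − 13 = 14.
Σm = 13·m_p + 14·m_n = 13.09464 + 14.12124 = 27.21588 u
Mass defect Δm = 27.21588 − 26.974407 = 0.241473 u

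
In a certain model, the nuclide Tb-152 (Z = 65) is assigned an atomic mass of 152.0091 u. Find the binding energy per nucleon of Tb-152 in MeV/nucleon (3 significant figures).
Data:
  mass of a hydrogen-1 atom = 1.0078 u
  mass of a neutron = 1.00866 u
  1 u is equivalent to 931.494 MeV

7.67 MeV/nucleon

With 65 protons and 87 neutrons (A = 152):
Total constituent mass: 65 × 1.0078 + 87 × 1.00866 = 153.26042 u
The mass defect is 153.26042 − 152.0091 = 1.25132 u.
Converting to energy: 1.25132 u × 931.494 MeV/u = 1165.60 MeV
BE/A = 1165.60 MeV / 152 = 7.668 MeV/nucleon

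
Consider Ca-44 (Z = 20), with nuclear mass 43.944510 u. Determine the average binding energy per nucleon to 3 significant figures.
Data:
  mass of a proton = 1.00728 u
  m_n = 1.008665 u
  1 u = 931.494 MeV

Z = 20, so N = A − Z = 44 − 20 = 24.
Σm = 20·m_p + 24·m_n = 20.14560 + 24.207960 = 44.353560 u
Δm = 44.353560 − 43.944510 = 0.409050 u
E_B = 0.409050 × 931.494 = 381.028 MeV
Per nucleon: 381.028 / 44 = 8.660 MeV

8.66 MeV/nucleon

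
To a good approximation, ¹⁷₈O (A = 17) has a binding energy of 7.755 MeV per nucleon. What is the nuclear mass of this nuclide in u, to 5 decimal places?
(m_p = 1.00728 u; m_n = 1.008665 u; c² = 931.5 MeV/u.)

16.99470 u

Total binding energy = 17 × 7.755 = 131.835 MeV
Mass defect = 131.835 MeV / (931.5 MeV/u) = 0.1415298 u
Constituent mass = 8(1.00728) + 9(1.008665) = 17.136225 u
Nuclear mass = 17.136225 − 0.1415298 = 16.9946952 u ≈ 16.99470 u (to 5 decimal places)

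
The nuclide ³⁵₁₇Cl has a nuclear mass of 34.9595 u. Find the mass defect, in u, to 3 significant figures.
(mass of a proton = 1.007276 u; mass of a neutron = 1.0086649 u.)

Mass of separated nucleons = 17(1.007276) + 18(1.0086649) = 17.123692 + 18.1559682 = 35.2796602 u
Mass defect Δm = 35.2796602 − 34.9595 = 0.3201602 u

0.320 u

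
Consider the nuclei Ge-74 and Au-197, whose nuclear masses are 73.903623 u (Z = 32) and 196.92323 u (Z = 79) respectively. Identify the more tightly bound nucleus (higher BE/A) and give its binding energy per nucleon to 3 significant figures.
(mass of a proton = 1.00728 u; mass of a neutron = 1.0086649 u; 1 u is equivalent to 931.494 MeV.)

Ge-74; 8.73 MeV/nucleon

Ge-74: Σm = 32(1.00728) + 42(1.0086649) = 74.5968858 u; Δm = 0.6932628 u; E_B = 645.77 MeV; E_B/A = 8.727 MeV
Au-197: Σm = 79(1.00728) + 118(1.0086649) = 198.5975782 u; Δm = 1.6743482 u; E_B = 1559.6 MeV; E_B/A = 7.917 MeV
Ge-74 has the higher binding energy per nucleon, so it is the more tightly bound nucleus.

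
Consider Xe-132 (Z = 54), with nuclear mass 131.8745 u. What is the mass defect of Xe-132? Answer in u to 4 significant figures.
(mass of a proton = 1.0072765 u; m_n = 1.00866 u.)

Z = 54, so N = A − Z = 132 − 54 = 78.
Mass of separated nucleons = 54(1.0072765) + 78(1.00866) = 54.3929310 + 78.67548 = 133.0684110 u
Δm = 133.0684110 − 131.8745 = 1.1939110 u

1.194 u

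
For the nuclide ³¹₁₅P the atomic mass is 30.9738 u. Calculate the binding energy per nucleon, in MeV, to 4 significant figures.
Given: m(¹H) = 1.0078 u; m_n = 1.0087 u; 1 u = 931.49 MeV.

The nucleus contains 15 protons and 31 − 15 = 16 neutrons.
Σm = 15·m(¹H) + 16·m_n = 15.1170 + 16.1392 = 31.2562 u
Mass defect Δm = 31.2562 − 30.9738 = 0.2824 u
E_B = 0.2824 × 931.49 = 263.053 MeV
Per nucleon: 263.053 / 31 = 8.486 MeV

8.486 MeV/nucleon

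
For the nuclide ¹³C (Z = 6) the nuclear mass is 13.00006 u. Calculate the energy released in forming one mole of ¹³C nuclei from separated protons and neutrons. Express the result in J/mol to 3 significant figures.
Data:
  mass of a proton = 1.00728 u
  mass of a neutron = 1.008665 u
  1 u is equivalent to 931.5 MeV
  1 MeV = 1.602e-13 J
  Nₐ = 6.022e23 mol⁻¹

9.37e+12 J/mol

Z = 6, so N = A − Z = 13 − 6 = 7.
Total constituent mass: 6 × 1.00728 + 7 × 1.008665 = 13.104335 u
The mass defect is 13.104335 − 13.00006 = 0.104275 u.
Converting to energy: 0.104275 u × 931.5 MeV/u = 97.1322 MeV
Per nucleus in joules: 97.1322 MeV × 1.602e-13 J/MeV = 1.5561e-11 J
Per mole: 1.5561e-11 J × 6.022e23 mol⁻¹ = 9.3708e+12 J/mol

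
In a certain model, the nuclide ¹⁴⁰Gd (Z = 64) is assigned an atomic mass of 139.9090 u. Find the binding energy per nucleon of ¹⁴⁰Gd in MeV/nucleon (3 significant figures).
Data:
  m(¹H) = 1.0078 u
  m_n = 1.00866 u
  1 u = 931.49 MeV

8.31 MeV/nucleon

The nucleus contains 64 protons and 140 − 64 = 76 neutrons.
Σm = 64·m(¹H) + 76·m_n = 64.4992 + 76.65816 = 141.15736 u
Δm = 141.15736 − 139.9090 = 1.24836 u
Binding energy = Δm·c² = 1.24836 × 931.49 MeV/u = 1162.83 MeV
BE/A = 1162.83 MeV / 140 = 8.306 MeV/nucleon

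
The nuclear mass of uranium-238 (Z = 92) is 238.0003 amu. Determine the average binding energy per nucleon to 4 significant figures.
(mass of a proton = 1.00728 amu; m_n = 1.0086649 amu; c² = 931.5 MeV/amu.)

Σm = 92·m_p + 146·m_n = 92.66976 + 147.2650754 = 239.9348354 amu
Δm = 239.9348354 − 238.0003 = 1.9345354 amu
Converting to energy: 1.9345354 amu × 931.5 MeV/amu = 1802.02 MeV
BE/A = 1802.02 MeV / 238 = 7.572 MeV/nucleon

7.572 MeV/nucleon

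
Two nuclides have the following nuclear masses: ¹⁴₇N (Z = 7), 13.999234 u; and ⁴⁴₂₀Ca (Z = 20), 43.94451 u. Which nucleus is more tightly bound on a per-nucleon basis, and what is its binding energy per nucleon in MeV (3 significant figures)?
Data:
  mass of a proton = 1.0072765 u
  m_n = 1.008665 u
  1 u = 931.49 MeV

¹⁴₇N: Σm = 7(1.0072765) + 7(1.008665) = 14.1115905 u; Δm = 0.1123565 u; E_B = 104.66 MeV; E_B/A = 7.476 MeV
⁴⁴₂₀Ca: Σm = 20(1.0072765) + 24(1.008665) = 44.3534900 u; Δm = 0.4089800 u; E_B = 380.96 MeV; E_B/A = 8.658 MeV
⁴⁴₂₀Ca has the higher binding energy per nucleon, so it is the more tightly bound nucleus.

⁴⁴₂₀Ca; 8.66 MeV/nucleon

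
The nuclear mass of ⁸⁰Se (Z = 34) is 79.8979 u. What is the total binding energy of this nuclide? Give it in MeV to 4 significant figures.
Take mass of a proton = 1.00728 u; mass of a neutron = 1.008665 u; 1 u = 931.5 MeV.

Total constituent mass: 34 × 1.00728 + 46 × 1.008665 = 80.646110 u
Mass defect Δm = 80.646110 − 79.8979 = 0.748210 u
E_B = 0.748210 × 931.5 = 696.958 MeV

697.0 MeV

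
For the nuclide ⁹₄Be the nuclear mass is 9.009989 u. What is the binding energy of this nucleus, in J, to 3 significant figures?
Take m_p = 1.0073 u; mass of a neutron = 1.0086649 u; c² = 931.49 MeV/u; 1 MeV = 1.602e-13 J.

The nucleus contains 4 protons and 9 − 4 = 5 neutrons.
Σm = 4·m_p + 5·m_n = 4.0292 + 5.0433245 = 9.0725245 u
The mass defect is 9.0725245 − 9.009989 = 0.0625355 u.
Converting to energy: 0.0625355 u × 931.49 MeV/u = 58.2512 MeV
In joules: 58.2512 MeV × 1.602e-13 J/MeV = 9.3318e-12 J

9.33e-12 J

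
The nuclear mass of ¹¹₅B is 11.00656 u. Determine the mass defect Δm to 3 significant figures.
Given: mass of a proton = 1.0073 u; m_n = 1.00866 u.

Σm = 5·m_p + 6·m_n = 5.0365 + 6.05196 = 11.08846 u
Mass defect Δm = 11.08846 − 11.00656 = 0.08190 u

0.0819 u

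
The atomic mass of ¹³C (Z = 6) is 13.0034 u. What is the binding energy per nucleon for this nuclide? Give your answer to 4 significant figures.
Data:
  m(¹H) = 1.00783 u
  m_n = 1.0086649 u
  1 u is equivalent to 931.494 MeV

7.469 MeV/nucleon

The nucleus contains 6 protons and 13 − 6 = 7 neutrons.
Total constituent mass: 6 × 1.00783 + 7 × 1.0086649 = 13.1076343 u
Mass defect Δm = 13.1076343 − 13.0034 = 0.1042343 u
E_B = 0.1042343 × 931.494 = 97.0936 MeV
Dividing by A = 13 gives 7.469 MeV per nucleon.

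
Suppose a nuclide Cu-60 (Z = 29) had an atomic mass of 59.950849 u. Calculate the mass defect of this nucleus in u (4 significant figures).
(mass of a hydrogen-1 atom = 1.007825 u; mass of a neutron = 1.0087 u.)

0.5458 u

Z = 29, so N = A − Z = 60 − 29 = 31.
Mass of separated nucleons = 29(1.007825) + 31(1.0087) = 29.226925 + 31.2697 = 60.496625 u
The mass defect is 60.496625 − 59.950849 = 0.545776 u.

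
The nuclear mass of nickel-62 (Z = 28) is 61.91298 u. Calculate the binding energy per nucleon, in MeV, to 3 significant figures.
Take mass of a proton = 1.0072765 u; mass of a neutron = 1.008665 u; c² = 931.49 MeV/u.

8.79 MeV/nucleon

Z = 28, so N = A − Z = 62 − 28 = 34.
Σm = 28·m_p + 34·m_n = 28.2037420 + 34.294610 = 62.4983520 u
Mass defect Δm = 62.4983520 − 61.91298 = 0.5853720 u
E_B = 0.5853720 × 931.49 = 545.268 MeV
Per nucleon: 545.268 / 62 = 8.7946 MeV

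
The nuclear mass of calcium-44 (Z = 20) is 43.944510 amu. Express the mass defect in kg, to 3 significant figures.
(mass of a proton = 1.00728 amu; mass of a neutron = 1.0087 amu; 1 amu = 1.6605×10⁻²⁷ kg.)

Z = 20, so N = A − Z = 44 − 20 = 24.
Mass of separated nucleons = 20(1.00728) + 24(1.0087) = 20.14560 + 24.2088 = 44.35440 amu
Mass defect Δm = 44.35440 − 43.944510 = 0.409890 amu
In SI units: 0.409890 amu × 1.6605×10⁻²⁷ kg/amu = 6.8062e-28 kg

6.81e-28 kg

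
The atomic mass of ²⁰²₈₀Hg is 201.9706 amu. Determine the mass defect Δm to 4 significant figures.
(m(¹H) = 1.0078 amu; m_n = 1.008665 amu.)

Z = 80, so N = A − Z = 202 − 80 = 122.
Total constituent mass: 80 × 1.0078 + 122 × 1.008665 = 203.681130 amu
The mass defect is 203.681130 − 201.9706 = 1.710530 amu.

1.711 amu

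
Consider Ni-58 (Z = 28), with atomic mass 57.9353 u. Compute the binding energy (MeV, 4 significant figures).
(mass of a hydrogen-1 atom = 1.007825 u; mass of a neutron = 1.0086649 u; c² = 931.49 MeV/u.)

Z = 28, so N = A − Z = 58 − 28 = 30.
Σm = 28·m(¹H) + 30·m_n = 28.219100 + 30.2599470 = 58.4790470 u
Δm = 58.4790470 − 57.9353 = 0.5437470 u
E_B = 0.5437470 × 931.49 = 506.495 MeV

506.5 MeV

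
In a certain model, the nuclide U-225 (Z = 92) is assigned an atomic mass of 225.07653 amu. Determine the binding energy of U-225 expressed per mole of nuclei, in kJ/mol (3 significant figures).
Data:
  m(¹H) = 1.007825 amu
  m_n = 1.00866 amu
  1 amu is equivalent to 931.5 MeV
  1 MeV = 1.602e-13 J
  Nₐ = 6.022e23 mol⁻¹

1.61e+11 kJ/mol

With 92 protons and 133 neutrons (A = 225):
Mass of separated nucleons = 92(1.007825) + 133(1.00866) = 92.719900 + 134.15178 = 226.871680 amu
Δm = 226.871680 − 225.07653 = 1.795150 amu
E_B = 1.795150 × 931.5 = 1672.18 MeV
Per nucleus in joules: 1672.18 MeV × 1.602e-13 J/MeV = 2.6788e-10 J
Per mole: 2.6788e-10 J × 6.022e23 mol⁻¹ = 1.6132e+14 J/mol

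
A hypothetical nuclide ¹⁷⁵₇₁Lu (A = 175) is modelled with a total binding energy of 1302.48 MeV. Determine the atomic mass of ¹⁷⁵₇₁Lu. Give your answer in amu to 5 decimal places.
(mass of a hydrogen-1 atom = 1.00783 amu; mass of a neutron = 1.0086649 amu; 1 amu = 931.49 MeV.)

175.05880 amu

Mass defect = 1302.48 MeV / (931.49 MeV/amu) = 1.3982759 amu
Constituent mass = 71(1.00783) + 104(1.0086649) = 176.4570796 amu
Atomic mass = 176.4570796 − 1.3982759 = 175.0588037 amu ≈ 175.05880 amu (to 5 decimal places)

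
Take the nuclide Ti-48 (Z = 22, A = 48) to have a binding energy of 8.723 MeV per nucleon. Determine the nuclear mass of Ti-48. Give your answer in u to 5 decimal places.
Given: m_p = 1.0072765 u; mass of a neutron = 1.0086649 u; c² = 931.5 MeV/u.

Total binding energy = 48 × 8.723 = 418.704 MeV
Mass defect = 418.704 MeV / (931.5 MeV/u) = 0.4494944 u
Constituent mass = 22(1.0072765) + 26(1.0086649) = 48.3853704 u
Nuclear mass = 48.3853704 − 0.4494944 = 47.9358760 u ≈ 47.93588 u (to 5 decimal places)

47.93588 u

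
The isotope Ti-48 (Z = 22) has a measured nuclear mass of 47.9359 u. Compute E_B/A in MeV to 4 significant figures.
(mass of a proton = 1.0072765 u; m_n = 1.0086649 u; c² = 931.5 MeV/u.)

Z = 22, so N = A − Z = 48 − 22 = 26.
Σm = 22·m_p + 26·m_n = 22.1600830 + 26.2252874 = 48.3853704 u
Mass defect Δm = 48.3853704 − 47.9359 = 0.4494704 u
E_B = 0.4494704 × 931.5 = 418.682 MeV
BE/A = 418.682 MeV / 48 = 8.723 MeV/nucleon

8.723 MeV/nucleon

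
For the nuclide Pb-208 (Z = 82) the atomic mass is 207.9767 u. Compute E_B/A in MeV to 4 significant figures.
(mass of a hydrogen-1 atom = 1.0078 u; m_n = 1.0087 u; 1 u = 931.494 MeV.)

7.878 MeV/nucleon

The nucleus contains 82 protons and 208 − 82 = 126 neutrons.
Total constituent mass: 82 × 1.0078 + 126 × 1.0087 = 209.7358 u
The mass defect is 209.7358 − 207.9767 = 1.7591 u.
Converting to energy: 1.7591 u × 931.494 MeV/u = 1638.59 MeV
BE/A = 1638.59 MeV / 208 = 7.878 MeV/nucleon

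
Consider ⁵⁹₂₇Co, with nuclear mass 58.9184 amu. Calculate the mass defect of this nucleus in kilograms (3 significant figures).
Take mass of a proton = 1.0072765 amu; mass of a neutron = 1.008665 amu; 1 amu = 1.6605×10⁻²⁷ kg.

9.22e-28 kg

Z = 27, so N = A − Z = 59 − 27 = 32.
Σm = 27·m_p + 32·m_n = 27.1964655 + 32.277280 = 59.4737455 amu
Δm = 59.4737455 − 58.9184 = 0.5553455 amu
In SI units: 0.5553455 amu × 1.6605×10⁻²⁷ kg/amu = 9.2215e-28 kg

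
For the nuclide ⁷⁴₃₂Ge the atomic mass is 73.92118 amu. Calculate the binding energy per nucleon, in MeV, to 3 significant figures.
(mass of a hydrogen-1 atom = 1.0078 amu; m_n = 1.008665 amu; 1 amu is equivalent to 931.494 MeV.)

The nucleus contains 32 protons and 74 − 32 = 42 neutrons.
Σm = 32·m(¹H) + 42·m_n = 32.2496 + 42.363930 = 74.613530 amu
The mass defect is 74.613530 − 73.92118 = 0.692350 amu.
E_B = 0.692350 × 931.494 = 644.920 MeV
Dividing by A = 74 gives 8.715 MeV per nucleon.

8.72 MeV/nucleon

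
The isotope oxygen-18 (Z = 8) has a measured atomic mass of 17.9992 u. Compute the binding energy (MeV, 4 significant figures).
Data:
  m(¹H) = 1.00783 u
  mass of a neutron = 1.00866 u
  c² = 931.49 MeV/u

139.8 MeV

Σm = 8·m(¹H) + 10·m_n = 8.06264 + 10.08660 = 18.14924 u
The mass defect is 18.14924 − 17.9992 = 0.15004 u.
E_B = 0.15004 × 931.49 = 139.761 MeV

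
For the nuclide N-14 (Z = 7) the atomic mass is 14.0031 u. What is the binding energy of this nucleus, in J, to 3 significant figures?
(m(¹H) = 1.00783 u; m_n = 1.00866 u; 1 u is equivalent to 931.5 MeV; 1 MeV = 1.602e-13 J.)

1.68e-11 J

With 7 protons and 7 neutrons (A = 14):
Total constituent mass: 7 × 1.00783 + 7 × 1.00866 = 14.11543 u
Δm = 14.11543 − 14.0031 = 0.11233 u
Binding energy = Δm·c² = 0.11233 × 931.5 MeV/u = 104.635 MeV
In joules: 104.635 MeV × 1.602e-13 J/MeV = 1.6763e-11 J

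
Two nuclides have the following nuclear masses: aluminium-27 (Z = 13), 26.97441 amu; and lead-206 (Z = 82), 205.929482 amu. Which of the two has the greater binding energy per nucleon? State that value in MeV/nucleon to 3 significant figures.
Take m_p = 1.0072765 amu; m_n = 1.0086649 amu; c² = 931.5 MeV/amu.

aluminium-27: Σm = 13(1.0072765) + 14(1.0086649) = 27.2159031 amu; Δm = 0.2414931 amu; E_B = 224.951 MeV; E_B/A = 8.332 MeV
lead-206: Σm = 82(1.0072765) + 124(1.0086649) = 207.6711206 amu; Δm = 1.7416386 amu; E_B = 1622.3 MeV; E_B/A = 7.875 MeV
aluminium-27 has the higher binding energy per nucleon, so it is the more tightly bound nucleus.

aluminium-27; 8.33 MeV/nucleon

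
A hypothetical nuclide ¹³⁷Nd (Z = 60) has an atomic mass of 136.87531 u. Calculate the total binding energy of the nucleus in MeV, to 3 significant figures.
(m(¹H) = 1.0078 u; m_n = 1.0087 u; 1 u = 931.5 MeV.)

1180 MeV

Σm = 60·m(¹H) + 77·m_n = 60.4680 + 77.6699 = 138.1379 u
The mass defect is 138.1379 − 136.87531 = 1.26259 u.
Converting to energy: 1.26259 u × 931.5 MeV/u = 1176.10 MeV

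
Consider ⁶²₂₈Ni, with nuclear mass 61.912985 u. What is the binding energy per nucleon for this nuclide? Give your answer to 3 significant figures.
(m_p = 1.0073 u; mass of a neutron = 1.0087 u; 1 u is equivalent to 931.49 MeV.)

8.82 MeV/nucleon

With 28 protons and 34 neutrons (A = 62):
Mass of separated nucleons = 28(1.0073) + 34(1.0087) = 28.2044 + 34.2958 = 62.5002 u
Δm = 62.5002 − 61.912985 = 0.587215 u
Binding energy = Δm·c² = 0.587215 × 931.49 MeV/u = 546.985 MeV
BE/A = 546.985 MeV / 62 = 8.822 MeV/nucleon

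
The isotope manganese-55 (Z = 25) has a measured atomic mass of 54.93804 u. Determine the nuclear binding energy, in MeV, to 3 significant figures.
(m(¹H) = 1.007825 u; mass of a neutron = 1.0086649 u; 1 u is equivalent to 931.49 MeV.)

482 MeV

Z = 25, so N = A − Z = 55 − 25 = 30.
Total constituent mass: 25 × 1.007825 + 30 × 1.0086649 = 55.4555720 u
The mass defect is 55.4555720 − 54.93804 = 0.5175320 u.
Converting to energy: 0.5175320 u × 931.49 MeV/u = 482.076 MeV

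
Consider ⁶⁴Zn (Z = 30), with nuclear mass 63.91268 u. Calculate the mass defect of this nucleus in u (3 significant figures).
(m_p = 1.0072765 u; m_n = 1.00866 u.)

0.600 u

With 30 protons and 34 neutrons (A = 64):
Mass of separated nucleons = 30(1.0072765) + 34(1.00866) = 30.2182950 + 34.29444 = 64.5127350 u
Δm = 64.5127350 − 63.91268 = 0.6000550 u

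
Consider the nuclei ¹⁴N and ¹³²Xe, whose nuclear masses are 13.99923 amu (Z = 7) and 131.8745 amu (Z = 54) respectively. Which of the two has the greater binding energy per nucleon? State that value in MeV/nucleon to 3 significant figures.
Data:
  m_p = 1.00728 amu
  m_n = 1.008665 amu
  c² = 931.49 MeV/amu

¹³²Xe; 8.43 MeV/nucleon

¹⁴N: Σm = 7(1.00728) + 7(1.008665) = 14.111615 amu; Δm = 0.112385 amu; E_B = 104.69 MeV; E_B/A = 7.478 MeV
¹³²Xe: Σm = 54(1.00728) + 78(1.008665) = 133.068990 amu; Δm = 1.194490 amu; E_B = 1112.66 MeV; E_B/A = 8.429 MeV
¹³²Xe has the higher binding energy per nucleon, so it is the more tightly bound nucleus.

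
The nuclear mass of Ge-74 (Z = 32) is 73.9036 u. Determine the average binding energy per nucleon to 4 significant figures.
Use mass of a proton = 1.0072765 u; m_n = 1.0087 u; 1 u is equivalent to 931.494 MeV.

8.744 MeV/nucleon

Z = 32, so N = A − Z = 74 − 32 = 42.
Total constituent mass: 32 × 1.0072765 + 42 × 1.0087 = 74.5982480 u
Δm = 74.5982480 − 73.9036 = 0.6946480 u
Binding energy = Δm·c² = 0.6946480 × 931.494 MeV/u = 647.060 MeV
Per nucleon: 647.060 / 74 = 8.744 MeV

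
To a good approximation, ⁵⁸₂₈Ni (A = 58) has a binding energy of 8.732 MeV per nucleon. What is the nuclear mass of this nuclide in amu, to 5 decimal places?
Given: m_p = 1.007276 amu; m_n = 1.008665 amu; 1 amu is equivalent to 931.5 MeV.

57.91998 amu

Total binding energy = 58 × 8.732 = 506.456 MeV
Mass defect = 506.456 MeV / (931.5 MeV/amu) = 0.5436994 amu
Constituent mass = 28(1.007276) + 30(1.008665) = 58.463678 amu
Nuclear mass = 58.463678 − 0.5436994 = 57.9199786 amu ≈ 57.91998 amu (to 5 decimal places)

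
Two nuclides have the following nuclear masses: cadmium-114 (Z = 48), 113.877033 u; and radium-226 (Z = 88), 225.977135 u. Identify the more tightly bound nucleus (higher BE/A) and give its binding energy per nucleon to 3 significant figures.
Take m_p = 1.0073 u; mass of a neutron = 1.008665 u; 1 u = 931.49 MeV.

cadmium-114: Σm = 48(1.0073) + 66(1.008665) = 114.922290 u; Δm = 1.045257 u; E_B = 973.65 MeV; E_B/A = 8.541 MeV
radium-226: Σm = 88(1.0073) + 138(1.008665) = 227.838170 u; Δm = 1.861035 u; E_B = 1733.54 MeV; E_B/A = 7.671 MeV
cadmium-114 has the higher binding energy per nucleon, so it is the more tightly bound nucleus.

cadmium-114; 8.54 MeV/nucleon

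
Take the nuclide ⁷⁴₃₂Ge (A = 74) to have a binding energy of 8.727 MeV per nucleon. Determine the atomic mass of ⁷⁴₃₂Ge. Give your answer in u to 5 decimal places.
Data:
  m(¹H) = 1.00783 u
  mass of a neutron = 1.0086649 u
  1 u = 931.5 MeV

Total binding energy = 74 × 8.727 = 645.798 MeV
Mass defect = 645.798 MeV / (931.5 MeV/u) = 0.6932882 u
Constituent mass = 32(1.00783) + 42(1.0086649) = 74.6144858 u
Atomic mass = 74.6144858 − 0.6932882 = 73.9211976 u ≈ 73.92120 u (to 5 decimal places)

73.92120 u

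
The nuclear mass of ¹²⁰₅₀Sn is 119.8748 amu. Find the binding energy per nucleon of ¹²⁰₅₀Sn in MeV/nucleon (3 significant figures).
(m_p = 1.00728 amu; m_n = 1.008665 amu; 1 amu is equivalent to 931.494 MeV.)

8.51 MeV/nucleon

Z = 50, so N = A − Z = 120 − 50 = 70.
Σm = 50·m_p + 70·m_n = 50.36400 + 70.606550 = 120.970550 amu
Mass defect Δm = 120.970550 − 119.8748 = 1.095750 amu
E_B = 1.095750 × 931.494 = 1020.68 MeV
BE/A = 1020.68 MeV / 120 = 8.506 MeV/nucleon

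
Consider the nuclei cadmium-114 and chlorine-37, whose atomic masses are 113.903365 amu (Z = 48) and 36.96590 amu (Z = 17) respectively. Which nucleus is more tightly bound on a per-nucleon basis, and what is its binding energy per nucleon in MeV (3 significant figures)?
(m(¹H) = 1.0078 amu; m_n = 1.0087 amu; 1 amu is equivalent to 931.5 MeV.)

cadmium-114: Σm = 48(1.0078) + 66(1.0087) = 114.9486 amu; Δm = 1.045235 amu; E_B = 973.64 MeV; E_B/A = 8.541 MeV
chlorine-37: Σm = 17(1.0078) + 20(1.0087) = 37.3066 amu; Δm = 0.34070 amu; E_B = 317.36 MeV; E_B/A = 8.577 MeV
chlorine-37 has the higher binding energy per nucleon, so it is the more tightly bound nucleus.

chlorine-37; 8.58 MeV/nucleon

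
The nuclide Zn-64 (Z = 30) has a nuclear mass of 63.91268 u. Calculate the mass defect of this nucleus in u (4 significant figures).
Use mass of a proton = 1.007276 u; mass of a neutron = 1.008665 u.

Z = 30, so N = A − Z = 64 − 30 = 34.
Total constituent mass: 30 × 1.007276 + 34 × 1.008665 = 64.512890 u
Δm = 64.512890 − 63.91268 = 0.600210 u

0.6002 u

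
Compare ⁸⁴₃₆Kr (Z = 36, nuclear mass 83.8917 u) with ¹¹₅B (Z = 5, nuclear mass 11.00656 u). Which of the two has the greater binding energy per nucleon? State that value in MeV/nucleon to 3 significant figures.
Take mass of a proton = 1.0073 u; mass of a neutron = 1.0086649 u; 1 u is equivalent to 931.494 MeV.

⁸⁴₃₆Kr; 8.73 MeV/nucleon

⁸⁴₃₆Kr: Σm = 36(1.0073) + 48(1.0086649) = 84.6787152 u; Δm = 0.7870152 u; E_B = 733.10 MeV; E_B/A = 8.727 MeV
¹¹₅B: Σm = 5(1.0073) + 6(1.0086649) = 11.0884894 u; Δm = 0.0819294 u; E_B = 76.317 MeV; E_B/A = 6.938 MeV
⁸⁴₃₆Kr has the higher binding energy per nucleon, so it is the more tightly bound nucleus.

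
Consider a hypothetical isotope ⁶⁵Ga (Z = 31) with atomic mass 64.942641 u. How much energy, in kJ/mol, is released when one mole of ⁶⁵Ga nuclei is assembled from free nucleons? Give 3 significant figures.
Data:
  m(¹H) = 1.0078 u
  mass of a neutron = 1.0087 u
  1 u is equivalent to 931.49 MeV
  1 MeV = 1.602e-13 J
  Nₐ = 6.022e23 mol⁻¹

5.35e+10 kJ/mol

The nucleus contains 31 protons and 65 − 31 = 34 neutrons.
Total constituent mass: 31 × 1.0078 + 34 × 1.0087 = 65.5376 u
The mass defect is 65.5376 − 64.942641 = 0.594959 u.
E_B = 0.594959 × 931.49 = 554.198 MeV
Per nucleus in joules: 554.198 MeV × 1.602e-13 J/MeV = 8.8783e-11 J
Per mole: 8.8783e-11 J × 6.022e23 mol⁻¹ = 5.3465e+13 J/mol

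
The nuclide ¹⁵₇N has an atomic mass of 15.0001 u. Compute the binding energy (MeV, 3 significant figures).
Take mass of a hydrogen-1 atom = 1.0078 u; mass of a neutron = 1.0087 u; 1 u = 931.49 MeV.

Z = 7, so N = A − Z = 15 − 7 = 8.
Total constituent mass: 7 × 1.0078 + 8 × 1.0087 = 15.1242 u
The mass defect is 15.1242 − 15.0001 = 0.1241 u.
E_B = 0.1241 × 931.49 = 115.598 MeV

116 MeV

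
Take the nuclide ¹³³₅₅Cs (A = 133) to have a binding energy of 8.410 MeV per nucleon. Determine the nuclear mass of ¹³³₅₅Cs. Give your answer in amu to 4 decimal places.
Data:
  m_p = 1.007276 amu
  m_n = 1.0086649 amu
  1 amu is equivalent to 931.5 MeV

Total binding energy = 133 × 8.410 = 1118.530 MeV
Mass defect = 1118.530 MeV / (931.5 MeV/amu) = 1.200784 amu
Constituent mass = 55(1.007276) + 78(1.0086649) = 134.0760422 amu
Nuclear mass = 134.0760422 − 1.200784 = 132.8752582 amu ≈ 132.8753 amu (to 4 decimal places)

132.8753 amu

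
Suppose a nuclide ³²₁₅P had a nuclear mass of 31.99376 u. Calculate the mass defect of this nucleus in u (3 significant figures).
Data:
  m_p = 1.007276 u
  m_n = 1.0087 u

0.263 u

The nucleus contains 15 protons and 32 − 15 = 17 neutrons.
Mass of separated nucleons = 15(1.007276) + 17(1.0087) = 15.109140 + 17.1479 = 32.257040 u
The mass defect is 32.257040 − 31.99376 = 0.263280 u.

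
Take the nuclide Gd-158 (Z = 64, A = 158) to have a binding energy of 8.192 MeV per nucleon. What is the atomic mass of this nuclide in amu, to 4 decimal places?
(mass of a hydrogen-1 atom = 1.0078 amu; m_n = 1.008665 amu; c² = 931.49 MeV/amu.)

157.9242 amu

Total binding energy = 158 × 8.192 = 1294.336 MeV
Mass defect = 1294.336 MeV / (931.49 MeV/amu) = 1.389533 amu
Constituent mass = 64(1.0078) + 94(1.008665) = 159.313710 amu
Atomic mass = 159.313710 − 1.389533 = 157.924177 amu ≈ 157.9242 amu (to 4 decimal places)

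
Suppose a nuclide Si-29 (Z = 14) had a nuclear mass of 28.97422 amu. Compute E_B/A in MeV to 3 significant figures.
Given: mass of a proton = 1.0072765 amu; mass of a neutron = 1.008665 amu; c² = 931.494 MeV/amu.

Σm = 14·m_p + 15·m_n = 14.1018710 + 15.129975 = 29.2318460 amu
The mass defect is 29.2318460 − 28.97422 = 0.2576260 amu.
Binding energy = Δm·c² = 0.2576260 × 931.494 MeV/amu = 239.977 MeV
BE/A = 239.977 MeV / 29 = 8.275 MeV/nucleon

8.28 MeV/nucleon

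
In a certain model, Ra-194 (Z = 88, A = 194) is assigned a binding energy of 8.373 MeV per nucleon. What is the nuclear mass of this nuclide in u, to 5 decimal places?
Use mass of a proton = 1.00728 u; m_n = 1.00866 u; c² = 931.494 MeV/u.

193.81478 u

Total binding energy = 194 × 8.373 = 1624.362 MeV
Mass defect = 1624.362 MeV / (931.494 MeV/u) = 1.7438244 u
Constituent mass = 88(1.00728) + 106(1.00866) = 195.55860 u
Nuclear mass = 195.55860 − 1.7438244 = 193.8147756 u ≈ 193.81478 u (to 5 decimal places)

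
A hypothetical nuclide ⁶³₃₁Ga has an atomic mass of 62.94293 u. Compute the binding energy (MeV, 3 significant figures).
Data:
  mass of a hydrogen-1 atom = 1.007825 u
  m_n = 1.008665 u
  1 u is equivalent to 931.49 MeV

The nucleus contains 31 protons and 63 − 31 = 32 neutrons.
Σm = 31·m(¹H) + 32·m_n = 31.242575 + 32.277280 = 63.519855 u
The mass defect is 63.519855 − 62.94293 = 0.576925 u.
Converting to energy: 0.576925 u × 931.49 MeV/u = 537.400 MeV

537 MeV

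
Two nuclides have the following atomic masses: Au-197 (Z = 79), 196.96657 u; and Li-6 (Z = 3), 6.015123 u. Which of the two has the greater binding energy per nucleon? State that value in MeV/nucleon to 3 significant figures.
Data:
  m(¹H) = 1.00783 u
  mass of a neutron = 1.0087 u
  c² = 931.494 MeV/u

Au-197: Σm = 79(1.00783) + 118(1.0087) = 198.64517 u; Δm = 1.67860 u; E_B = 1563.6 MeV; E_B/A = 7.937 MeV
Li-6: Σm = 3(1.00783) + 3(1.0087) = 6.04959 u; Δm = 0.034467 u; E_B = 32.106 MeV; E_B/A = 5.351 MeV
Au-197 has the higher binding energy per nucleon, so it is the more tightly bound nucleus.

Au-197; 7.94 MeV/nucleon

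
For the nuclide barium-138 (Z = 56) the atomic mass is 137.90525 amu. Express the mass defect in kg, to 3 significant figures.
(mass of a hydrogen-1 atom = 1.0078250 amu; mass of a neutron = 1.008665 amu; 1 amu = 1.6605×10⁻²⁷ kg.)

2.06e-27 kg

Mass of separated nucleons = 56(1.0078250) + 82(1.008665) = 56.4382000 + 82.710530 = 139.1487300 amu
Mass defect Δm = 139.1487300 − 137.90525 = 1.2434800 amu
In SI units: 1.2434800 amu × 1.6605×10⁻²⁷ kg/amu = 2.0648e-27 kg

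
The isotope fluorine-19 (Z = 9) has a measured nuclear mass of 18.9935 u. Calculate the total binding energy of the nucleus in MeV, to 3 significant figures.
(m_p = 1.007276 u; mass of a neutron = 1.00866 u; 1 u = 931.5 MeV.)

148 MeV

The nucleus contains 9 protons and 19 − 9 = 10 neutrons.
Total constituent mass: 9 × 1.007276 + 10 × 1.00866 = 19.152084 u
Mass defect Δm = 19.152084 − 18.9935 = 0.158584 u
Binding energy = Δm·c² = 0.158584 × 931.5 MeV/u = 147.721 MeV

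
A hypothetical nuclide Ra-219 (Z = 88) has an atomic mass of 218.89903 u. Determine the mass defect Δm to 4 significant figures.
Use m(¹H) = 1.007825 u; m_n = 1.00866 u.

With 88 protons and 131 neutrons (A = 219):
Total constituent mass: 88 × 1.007825 + 131 × 1.00866 = 220.823060 u
Δm = 220.823060 − 218.89903 = 1.924030 u

1.924 u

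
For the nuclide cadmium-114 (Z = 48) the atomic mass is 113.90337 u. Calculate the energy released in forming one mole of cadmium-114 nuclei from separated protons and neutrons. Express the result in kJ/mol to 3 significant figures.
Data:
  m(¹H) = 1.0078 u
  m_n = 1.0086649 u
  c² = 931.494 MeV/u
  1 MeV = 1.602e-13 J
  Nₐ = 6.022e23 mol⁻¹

With 48 protons and 66 neutrons (A = 114):
Mass of separated nucleons = 48(1.0078) + 66(1.0086649) = 48.3744 + 66.5718834 = 114.9462834 u
The mass defect is 114.9462834 − 113.90337 = 1.0429134 u.
Converting to energy: 1.0429134 u × 931.494 MeV/u = 971.468 MeV
Per nucleus in joules: 971.468 MeV × 1.602e-13 J/MeV = 1.5563e-10 J
Per mole: 1.5563e-10 J × 6.022e23 mol⁻¹ = 9.3720e+13 J/mol

9.37e+10 kJ/mol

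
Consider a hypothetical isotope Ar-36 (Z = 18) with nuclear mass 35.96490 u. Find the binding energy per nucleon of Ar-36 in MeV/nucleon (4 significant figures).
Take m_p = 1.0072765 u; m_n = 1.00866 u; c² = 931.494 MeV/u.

8.331 MeV/nucleon

With 18 protons and 18 neutrons (A = 36):
Mass of separated nucleons = 18(1.0072765) + 18(1.00866) = 18.1309770 + 18.15588 = 36.2868570 u
Mass defect Δm = 36.2868570 − 35.96490 = 0.3219570 u
E_B = 0.3219570 × 931.494 = 299.901 MeV
BE/A = 299.901 MeV / 36 = 8.331 MeV/nucleon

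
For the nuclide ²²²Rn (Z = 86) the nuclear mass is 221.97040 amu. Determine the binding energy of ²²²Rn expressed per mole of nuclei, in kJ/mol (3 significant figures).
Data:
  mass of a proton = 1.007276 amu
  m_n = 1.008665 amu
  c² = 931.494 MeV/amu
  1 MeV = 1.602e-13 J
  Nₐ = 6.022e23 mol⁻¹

The nucleus contains 86 protons and 222 − 86 = 136 neutrons.
Mass of separated nucleons = 86(1.007276) + 136(1.008665) = 86.625736 + 137.178440 = 223.804176 amu
Δm = 223.804176 − 221.97040 = 1.833776 amu
Binding energy = Δm·c² = 1.833776 × 931.494 MeV/amu = 1708.15 MeV
Per nucleus in joules: 1708.15 MeV × 1.602e-13 J/MeV = 2.7365e-10 J
Per mole: 2.7365e-10 J × 6.022e23 mol⁻¹ = 1.6479e+14 J/mol

1.65e+11 kJ/mol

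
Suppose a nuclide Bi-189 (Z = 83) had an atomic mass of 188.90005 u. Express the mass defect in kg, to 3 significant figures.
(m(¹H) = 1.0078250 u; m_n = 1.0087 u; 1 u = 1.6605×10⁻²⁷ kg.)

Mass of separated nucleons = 83(1.0078250) + 106(1.0087) = 83.6494750 + 106.9222 = 190.5716750 u
Δm = 190.5716750 − 188.90005 = 1.6716250 u
In SI units: 1.6716250 u × 1.6605×10⁻²⁷ kg/u = 2.7757e-27 kg

2.78e-27 kg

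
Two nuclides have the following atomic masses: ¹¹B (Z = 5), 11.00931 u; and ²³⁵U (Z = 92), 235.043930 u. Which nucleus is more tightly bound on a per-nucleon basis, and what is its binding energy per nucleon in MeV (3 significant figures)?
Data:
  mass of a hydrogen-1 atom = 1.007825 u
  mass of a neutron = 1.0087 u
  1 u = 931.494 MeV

²³⁵U; 7.61 MeV/nucleon

¹¹B: Σm = 5(1.007825) + 6(1.0087) = 11.091325 u; Δm = 0.082015 u; E_B = 76.396 MeV; E_B/A = 6.945 MeV
²³⁵U: Σm = 92(1.007825) + 143(1.0087) = 236.964000 u; Δm = 1.920070 u; E_B = 1788.5 MeV; E_B/A = 7.611 MeV
²³⁵U has the higher binding energy per nucleon, so it is the more tightly bound nucleus.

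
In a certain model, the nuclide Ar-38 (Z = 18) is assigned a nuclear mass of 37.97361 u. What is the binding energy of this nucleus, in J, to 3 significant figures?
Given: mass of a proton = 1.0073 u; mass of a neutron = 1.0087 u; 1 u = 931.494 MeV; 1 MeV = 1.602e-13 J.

Mass of separated nucleons = 18(1.0073) + 20(1.0087) = 18.1314 + 20.1740 = 38.3054 u
The mass defect is 38.3054 − 37.97361 = 0.33179 u.
Binding energy = Δm·c² = 0.33179 × 931.494 MeV/u = 309.060 MeV
In joules: 309.060 MeV × 1.602e-13 J/MeV = 4.9511e-11 J

4.95e-11 J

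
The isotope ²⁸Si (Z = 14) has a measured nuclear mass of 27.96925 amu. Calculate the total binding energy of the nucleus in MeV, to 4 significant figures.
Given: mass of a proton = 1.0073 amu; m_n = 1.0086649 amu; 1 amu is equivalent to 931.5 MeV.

236.8 MeV

With 14 protons and 14 neutrons (A = 28):
Σm = 14·m_p + 14·m_n = 14.1022 + 14.1213086 = 28.2235086 amu
Mass defect Δm = 28.2235086 − 27.96925 = 0.2542586 amu
Binding energy = Δm·c² = 0.2542586 × 931.5 MeV/amu = 236.842 MeV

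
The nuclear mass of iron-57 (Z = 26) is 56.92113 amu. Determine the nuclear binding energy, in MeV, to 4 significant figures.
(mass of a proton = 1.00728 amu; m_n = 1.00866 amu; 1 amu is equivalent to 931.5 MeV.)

499.9 MeV

With 26 protons and 31 neutrons (A = 57):
Mass of separated nucleons = 26(1.00728) + 31(1.00866) = 26.18928 + 31.26846 = 57.45774 amu
Mass defect Δm = 57.45774 − 56.92113 = 0.53661 amu
Converting to energy: 0.53661 amu × 931.5 MeV/amu = 499.852 MeV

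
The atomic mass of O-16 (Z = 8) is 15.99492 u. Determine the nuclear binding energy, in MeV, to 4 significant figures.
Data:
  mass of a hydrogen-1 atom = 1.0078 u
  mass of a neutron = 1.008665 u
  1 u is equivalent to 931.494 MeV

With 8 protons and 8 neutrons (A = 16):
Mass of separated nucleons = 8(1.0078) + 8(1.008665) = 8.0624 + 8.069320 = 16.131720 u
Δm = 16.131720 − 15.99492 = 0.136800 u
Converting to energy: 0.136800 u × 931.494 MeV/u = 127.428 MeV

127.4 MeV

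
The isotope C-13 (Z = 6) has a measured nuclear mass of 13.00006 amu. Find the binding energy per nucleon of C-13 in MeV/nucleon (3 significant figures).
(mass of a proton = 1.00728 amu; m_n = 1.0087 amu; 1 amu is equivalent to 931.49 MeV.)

7.49 MeV/nucleon

The nucleus contains 6 protons and 13 − 6 = 7 neutrons.
Σm = 6·m_p + 7·m_n = 6.04368 + 7.0609 = 13.10458 amu
The mass defect is 13.10458 − 13.00006 = 0.10452 amu.
Binding energy = Δm·c² = 0.10452 × 931.49 MeV/amu = 97.3593 MeV
BE/A = 97.3593 MeV / 13 = 7.489 MeV/nucleon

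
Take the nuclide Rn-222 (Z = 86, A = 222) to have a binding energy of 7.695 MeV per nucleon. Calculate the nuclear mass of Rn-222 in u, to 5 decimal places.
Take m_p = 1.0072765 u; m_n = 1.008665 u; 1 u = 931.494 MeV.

221.97029 u

Total binding energy = 222 × 7.695 = 1708.290 MeV
Mass defect = 1708.290 MeV / (931.494 MeV/u) = 1.8339249 u
Constituent mass = 86(1.0072765) + 136(1.008665) = 223.8042190 u
Nuclear mass = 223.8042190 − 1.8339249 = 221.9702941 u ≈ 221.97029 u (to 5 decimal places)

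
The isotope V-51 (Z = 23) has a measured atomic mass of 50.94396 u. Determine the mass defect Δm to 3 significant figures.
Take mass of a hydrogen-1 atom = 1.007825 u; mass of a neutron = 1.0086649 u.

With 23 protons and 28 neutrons (A = 51):
Total constituent mass: 23 × 1.007825 + 28 × 1.0086649 = 51.4225922 u
The mass defect is 51.4225922 − 50.94396 = 0.4786322 u.

0.479 u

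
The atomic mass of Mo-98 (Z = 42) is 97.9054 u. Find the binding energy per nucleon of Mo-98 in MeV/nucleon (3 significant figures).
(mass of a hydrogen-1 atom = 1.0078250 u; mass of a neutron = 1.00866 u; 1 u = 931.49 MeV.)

8.63 MeV/nucleon

Σm = 42·m(¹H) + 56·m_n = 42.3286500 + 56.48496 = 98.8136100 u
The mass defect is 98.8136100 − 97.9054 = 0.9082100 u.
Converting to energy: 0.9082100 u × 931.49 MeV/u = 845.989 MeV
Dividing by A = 98 gives 8.633 MeV per nucleon.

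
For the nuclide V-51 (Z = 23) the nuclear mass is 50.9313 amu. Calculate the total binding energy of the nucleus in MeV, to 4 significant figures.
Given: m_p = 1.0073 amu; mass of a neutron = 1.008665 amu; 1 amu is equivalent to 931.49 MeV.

Z = 23, so N = A − Z = 51 − 23 = 28.
Total constituent mass: 23 × 1.0073 + 28 × 1.008665 = 51.410520 amu
The mass defect is 51.410520 − 50.9313 = 0.479220 amu.
Converting to energy: 0.479220 amu × 931.49 MeV/amu = 446.389 MeV

446.4 MeV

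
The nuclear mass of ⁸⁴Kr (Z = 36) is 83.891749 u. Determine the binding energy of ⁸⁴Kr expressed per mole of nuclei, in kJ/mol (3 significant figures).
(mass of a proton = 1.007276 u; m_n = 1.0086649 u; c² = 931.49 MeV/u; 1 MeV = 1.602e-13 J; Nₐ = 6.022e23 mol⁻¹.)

With 36 protons and 48 neutrons (A = 84):
Total constituent mass: 36 × 1.007276 + 48 × 1.0086649 = 84.6778512 u
Δm = 84.6778512 − 83.891749 = 0.7861022 u
E_B = 0.7861022 × 931.49 = 732.246 MeV
Per nucleus in joules: 732.246 MeV × 1.602e-13 J/MeV = 1.1731e-10 J
Per mole: 1.1731e-10 J × 6.022e23 mol⁻¹ = 7.0644e+13 J/mol

7.06e+10 kJ/mol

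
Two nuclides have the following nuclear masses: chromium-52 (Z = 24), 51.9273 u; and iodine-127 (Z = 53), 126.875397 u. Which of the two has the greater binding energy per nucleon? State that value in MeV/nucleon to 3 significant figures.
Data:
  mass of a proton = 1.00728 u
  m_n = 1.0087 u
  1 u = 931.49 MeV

chromium-52; 8.80 MeV/nucleon

chromium-52: Σm = 24(1.00728) + 28(1.0087) = 52.41832 u; Δm = 0.49102 u; E_B = 457.38 MeV; E_B/A = 8.796 MeV
iodine-127: Σm = 53(1.00728) + 74(1.0087) = 128.02964 u; Δm = 1.154243 u; E_B = 1075.2 MeV; E_B/A = 8.466 MeV
chromium-52 has the higher binding energy per nucleon, so it is the more tightly bound nucleus.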